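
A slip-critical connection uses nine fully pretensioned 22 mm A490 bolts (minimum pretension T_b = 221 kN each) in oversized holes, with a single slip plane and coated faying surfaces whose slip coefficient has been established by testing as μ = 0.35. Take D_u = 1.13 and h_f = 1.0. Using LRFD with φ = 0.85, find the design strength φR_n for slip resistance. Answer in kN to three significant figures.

669 kN

R_n = μ · D_u · h_f · T_b · n_s · n_b = 0.35 × 1.13 × 1.0 × 221 × 1 × 9 = 786.6 kN.
Design strength φR_n = 0.85 × 786.6 = 669 kN.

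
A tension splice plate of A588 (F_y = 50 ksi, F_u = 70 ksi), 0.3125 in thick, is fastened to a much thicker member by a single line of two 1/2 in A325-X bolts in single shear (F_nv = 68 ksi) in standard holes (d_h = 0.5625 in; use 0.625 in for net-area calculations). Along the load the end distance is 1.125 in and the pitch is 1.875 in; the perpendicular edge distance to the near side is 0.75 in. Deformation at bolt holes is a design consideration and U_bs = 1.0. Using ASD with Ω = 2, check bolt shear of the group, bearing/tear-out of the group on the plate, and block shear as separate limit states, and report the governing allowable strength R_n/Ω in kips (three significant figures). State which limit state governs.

Bolt shear: A_b = π·0.5²/4 = 0.1963 in²; R_n = 68 × 0.1963 × 2 × 1 = 26.7 kips → 26.7 / 2 = 13.4 kips.
Bearing: edge l_c = 0.8438, r_n = 22.15 kips; interior l_c = 1.312, r_n = 26.25 kips; R_n = 22.15 + 1·26.25 = 48.4 kips → 24.2 kips.
Block shear: A_gv = 0.9375, A_nv = 0.6445, A_nt = 0.1367 in²; R_n = min(0.6F_uA_nv, 0.6F_yA_gv) + U_bs·F_u·A_nt = 36.64 kips → 18.3 kips.
Bolt shear governs: 13.4 kips.

13.4 kips (bolt shear governs)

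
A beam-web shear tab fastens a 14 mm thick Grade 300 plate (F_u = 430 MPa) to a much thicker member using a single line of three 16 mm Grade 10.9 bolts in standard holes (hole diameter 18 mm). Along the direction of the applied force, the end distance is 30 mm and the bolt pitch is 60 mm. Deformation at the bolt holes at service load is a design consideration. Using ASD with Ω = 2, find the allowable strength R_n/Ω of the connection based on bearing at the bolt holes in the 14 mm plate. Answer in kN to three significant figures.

Per bolt r_n = 1.2 l_c t F_u ≤ 2.4 d t F_u; upper limit = 2.4 × 16 × 14 × 430 / 1000 = 231.2 kN.
Edge bolt: l_c = 30 − 18/2 = 21 mm → 1.2 × 21 × 14 × 430 / 1000 = 151.7 → r_n = 151.7 kN.
Interior bolts: l_c = 60 − 18 = 42 mm → 1.2 × 42 × 14 × 430 / 1000 = 303.4 → r_n = 231.2 kN.
R_n = 1 × 151.7 + 2 × 231.2 = 614 kN.
Allowable strength R_n/Ω = 614 / 2 = 307 kN.

307 kN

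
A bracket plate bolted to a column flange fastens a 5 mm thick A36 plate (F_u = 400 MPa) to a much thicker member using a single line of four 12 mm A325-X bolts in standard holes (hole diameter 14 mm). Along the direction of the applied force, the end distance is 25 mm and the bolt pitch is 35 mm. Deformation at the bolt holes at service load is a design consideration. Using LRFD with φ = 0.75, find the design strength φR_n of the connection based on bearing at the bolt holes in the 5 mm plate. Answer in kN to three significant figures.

Per bolt r_n = 1.2 l_c t F_u ≤ 2.4 d t F_u; upper limit = 2.4 × 12 × 5 × 400 / 1000 = 57.6 kN.
Edge bolt: l_c = 25 − 14/2 = 18 mm → 1.2 × 18 × 5 × 400 / 1000 = 43.2 → r_n = 43.2 kN.
Interior bolts: l_c = 35 − 14 = 21 mm → 1.2 × 21 × 5 × 400 / 1000 = 50.4 → r_n = 50.4 kN.
R_n = 1 × 43.2 + 3 × 50.4 = 194.4 kN.
Design strength φR_n = 0.75 × 194.4 = 146 kN.

146 kN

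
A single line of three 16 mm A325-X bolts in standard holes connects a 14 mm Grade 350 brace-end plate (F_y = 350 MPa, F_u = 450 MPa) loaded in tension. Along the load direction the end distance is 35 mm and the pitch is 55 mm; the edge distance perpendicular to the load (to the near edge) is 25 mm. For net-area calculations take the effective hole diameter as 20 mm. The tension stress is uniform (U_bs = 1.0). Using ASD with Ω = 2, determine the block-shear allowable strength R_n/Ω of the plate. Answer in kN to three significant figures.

227 kN

Shear plane L_v = 35 + 2·55 = 145 mm; A_gv = 145 × 14 = 2030 mm².
A_nv = (145 − 2.5·20) × 14 = 1330 mm².
A_nt = (25 − 0.5·20) × 14 = 210 mm².
0.6 F_u A_nv = 359.1 kN; 0.6 F_y A_gv = 426.3 kN → shear rupture governs the shear term.
R_n = 359.1 + 1.0 × 450 × 210 / 1000 = 453.6 kN.
Allowable strength R_n/Ω = 453.6 / 2 = 227 kN.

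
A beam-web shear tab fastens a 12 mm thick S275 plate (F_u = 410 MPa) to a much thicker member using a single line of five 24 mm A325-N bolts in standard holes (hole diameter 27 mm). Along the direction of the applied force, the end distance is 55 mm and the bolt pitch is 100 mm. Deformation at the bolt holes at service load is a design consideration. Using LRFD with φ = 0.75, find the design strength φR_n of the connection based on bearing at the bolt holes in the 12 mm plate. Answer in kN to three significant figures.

1030 kN

Per bolt r_n = 1.2 l_c t F_u ≤ 2.4 d t F_u; upper limit = 2.4 × 24 × 12 × 410 / 1000 = 283.4 kN.
Edge bolt: l_c = 55 − 27/2 = 41.5 mm → 1.2 × 41.5 × 12 × 410 / 1000 = 245 → r_n = 245 kN.
Interior bolts: l_c = 100 − 27 = 73 mm → 1.2 × 73 × 12 × 410 / 1000 = 431 → r_n = 283.4 kN.
R_n = 1 × 245 + 4 × 283.4 = 1379 kN.
Design strength φR_n = 0.75 × 1379 = 1030 kN.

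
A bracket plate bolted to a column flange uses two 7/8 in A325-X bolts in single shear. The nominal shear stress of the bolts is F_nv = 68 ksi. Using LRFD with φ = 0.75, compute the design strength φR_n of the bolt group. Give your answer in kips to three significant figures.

A_b = π × 0.875² / 4 = 0.6013 in².
R_n = F_nv · A_b · n · n_s = 68 × 0.6013 × 2 × 1 = 81.78 kips.
Design strength φR_n = 0.75 × 81.78 = 61.3 kips.

61.3 kips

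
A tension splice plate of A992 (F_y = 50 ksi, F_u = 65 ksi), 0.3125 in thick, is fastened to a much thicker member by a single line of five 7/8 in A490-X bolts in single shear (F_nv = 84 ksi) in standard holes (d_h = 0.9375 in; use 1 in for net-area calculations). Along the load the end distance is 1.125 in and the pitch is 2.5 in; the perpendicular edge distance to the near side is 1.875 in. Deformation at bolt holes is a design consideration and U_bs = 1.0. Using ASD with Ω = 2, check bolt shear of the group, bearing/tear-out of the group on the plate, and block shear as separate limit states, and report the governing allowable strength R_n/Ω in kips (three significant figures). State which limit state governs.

Bolt shear: A_b = π·0.875²/4 = 0.6013 in²; R_n = 84 × 0.6013 × 5 × 1 = 252.6 kips → 252.6 / 2 = 126 kips.
Bearing: edge l_c = 0.6562, r_n = 16 kips; interior l_c = 1.562, r_n = 38.09 kips; R_n = 16 + 4·38.09 = 168.3 kips → 84.2 kips.
Block shear: A_gv = 3.477, A_nv = 2.07, A_nt = 0.4297 in²; R_n = min(0.6F_uA_nv, 0.6F_yA_gv) + U_bs·F_u·A_nt = 108.7 kips → 54.3 kips.
Block shear governs: 54.3 kips.

54.3 kips (block shear governs)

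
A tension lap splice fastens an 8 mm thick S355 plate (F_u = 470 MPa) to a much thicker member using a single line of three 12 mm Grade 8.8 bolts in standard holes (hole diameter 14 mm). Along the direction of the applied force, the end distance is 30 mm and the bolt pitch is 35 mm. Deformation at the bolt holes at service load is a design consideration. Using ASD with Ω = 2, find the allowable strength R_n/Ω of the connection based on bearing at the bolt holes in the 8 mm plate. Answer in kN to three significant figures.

Per bolt r_n = 1.2 l_c t F_u ≤ 2.4 d t F_u; upper limit = 2.4 × 12 × 8 × 470 / 1000 = 108.3 kN.
Edge bolt: l_c = 30 − 14/2 = 23 mm → 1.2 × 23 × 8 × 470 / 1000 = 103.8 → r_n = 103.8 kN.
Interior bolts: l_c = 35 − 14 = 21 mm → 1.2 × 21 × 8 × 470 / 1000 = 94.75 → r_n = 94.75 kN.
R_n = 1 × 103.8 + 2 × 94.75 = 293.3 kN.
Allowable strength R_n/Ω = 293.3 / 2 = 147 kN.

147 kN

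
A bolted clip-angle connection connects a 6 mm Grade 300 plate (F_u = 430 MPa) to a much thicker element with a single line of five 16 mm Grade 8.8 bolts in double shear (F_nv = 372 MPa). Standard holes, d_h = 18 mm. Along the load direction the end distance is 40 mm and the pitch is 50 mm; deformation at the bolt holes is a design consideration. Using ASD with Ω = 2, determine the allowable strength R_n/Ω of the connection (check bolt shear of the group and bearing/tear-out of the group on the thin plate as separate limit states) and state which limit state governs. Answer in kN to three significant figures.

246 kN (bearing governs)

Bolt shear: A_b = π·16²/4 = 201.1 mm²; R_n = 372 × 201.1 × 5 × 2 / 1000 = 748 kN → 748 / 2 = 374 kN.
Bearing (1.2 l_c t F_u ≤ 2.4 d t F_u): upper limit = 2.4·16·6·430 / 1000 = 99.07 kN.
  Edge l_c = 40 − 18/2 = 31 → r_n = 95.98 kN; interior l_c = 50 − 18 = 32 → r_n = 99.07 kN.
  R_n,bearing = 1·95.98 + 4·99.07 = 492.3 kN → 492.3 / 2 = 246 kN.
Bearing governs: 246 kN.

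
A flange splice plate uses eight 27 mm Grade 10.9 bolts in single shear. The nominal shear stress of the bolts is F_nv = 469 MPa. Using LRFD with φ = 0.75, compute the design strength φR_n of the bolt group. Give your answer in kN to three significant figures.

1610 kN

A_b = π × 27² / 4 = 572.6 mm².
R_n = F_nv · A_b · n · n_s = 469 × 572.6 × 8 × 1 / 1000 = 2148 kN.
Design strength φR_n = 0.75 × 2148 = 1610 kN.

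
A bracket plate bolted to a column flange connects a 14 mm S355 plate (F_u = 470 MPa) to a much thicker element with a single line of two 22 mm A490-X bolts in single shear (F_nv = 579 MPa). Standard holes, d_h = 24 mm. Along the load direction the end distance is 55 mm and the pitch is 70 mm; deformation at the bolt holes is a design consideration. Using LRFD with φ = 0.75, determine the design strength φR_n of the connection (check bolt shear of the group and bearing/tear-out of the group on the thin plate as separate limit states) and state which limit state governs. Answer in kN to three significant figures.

330 kN (bolt shear governs)

Bolt shear: A_b = π·22²/4 = 380.1 mm²; R_n = 579 × 380.1 × 2 × 1 / 1000 = 440.2 kN → 0.75 × 440.2 = 330 kN.
Bearing (1.2 l_c t F_u ≤ 2.4 d t F_u): upper limit = 2.4·22·14·470 / 1000 = 347.4 kN.
  Edge l_c = 55 − 24/2 = 43 → r_n = 339.5 kN; interior l_c = 70 − 24 = 46 → r_n = 347.4 kN.
  R_n,bearing = 1·339.5 + 1·347.4 = 687 kN → 0.75 × 687 = 515 kN.
Bolt shear governs: 330 kN.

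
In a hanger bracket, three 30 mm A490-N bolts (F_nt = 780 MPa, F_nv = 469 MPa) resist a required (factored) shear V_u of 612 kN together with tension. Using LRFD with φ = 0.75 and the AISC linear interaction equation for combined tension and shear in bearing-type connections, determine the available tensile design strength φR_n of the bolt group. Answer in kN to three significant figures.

595 kN

A_b = π·30²/4 = 706.9 mm²; f_rv = 612 × 1000 / (3 × 706.9) = 288.6 MPa.
F'_nt = 1.3 F_nt − (F_nt / φF_nv) f_rv = 1.3·780 − (780/(0.75·469))·288.6 = 374 MPa, capped at F_nt → F'_nt = 374 MPa.
R_n = F'_nt · A_b · n = 374 × 706.9 × 3 / 1000 = 793.2 kN.
Design strength φR_n = 0.75 × 793.2 = 595 kN.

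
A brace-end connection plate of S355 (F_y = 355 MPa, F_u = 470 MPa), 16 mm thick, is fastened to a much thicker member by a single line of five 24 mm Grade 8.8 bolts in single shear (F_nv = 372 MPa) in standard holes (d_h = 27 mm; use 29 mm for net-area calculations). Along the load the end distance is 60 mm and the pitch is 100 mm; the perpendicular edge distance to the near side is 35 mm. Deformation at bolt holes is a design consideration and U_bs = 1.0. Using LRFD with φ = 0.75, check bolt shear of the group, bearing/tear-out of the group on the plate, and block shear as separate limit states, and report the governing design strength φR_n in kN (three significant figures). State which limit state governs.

Bolt shear: A_b = π·24²/4 = 452.4 mm²; R_n = 372 × 452.4 × 5 × 1 / 1000 = 841.4 kN → 0.75 × 841.4 = 631 kN.
Bearing: edge l_c = 46.5, r_n = 419.6 kN; interior l_c = 73, r_n = 433.2 kN; R_n = 419.6 + 4·433.2 = 2152 kN → 1610 kN.
Block shear: A_gv = 7360, A_nv = 5272, A_nt = 328 mm²; R_n = min(0.6F_uA_nv, 0.6F_yA_gv) + U_bs·F_u·A_nt = 1641 kN → 1230 kN.
Bolt shear governs: 631 kN.

631 kN (bolt shear governs)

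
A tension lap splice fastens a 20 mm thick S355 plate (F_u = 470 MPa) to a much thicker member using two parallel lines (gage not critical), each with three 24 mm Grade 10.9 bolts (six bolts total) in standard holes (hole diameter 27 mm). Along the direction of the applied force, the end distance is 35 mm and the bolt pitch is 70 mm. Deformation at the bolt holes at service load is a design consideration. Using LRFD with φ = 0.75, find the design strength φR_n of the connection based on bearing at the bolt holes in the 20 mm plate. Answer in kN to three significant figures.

1820 kN

Per bolt r_n = 1.2 l_c t F_u ≤ 2.4 d t F_u; upper limit = 2.4 × 24 × 20 × 470 / 1000 = 541.4 kN.
Edge bolt: l_c = 35 − 27/2 = 21.5 mm → 1.2 × 21.5 × 20 × 470 / 1000 = 242.5 → r_n = 242.5 kN.
Interior bolts: l_c = 70 − 27 = 43 mm → 1.2 × 43 × 20 × 470 / 1000 = 485 → r_n = 485 kN.
R_n = 2 × 242.5 + 4 × 485 = 2425 kN.
Design strength φR_n = 0.75 × 2425 = 1820 kN.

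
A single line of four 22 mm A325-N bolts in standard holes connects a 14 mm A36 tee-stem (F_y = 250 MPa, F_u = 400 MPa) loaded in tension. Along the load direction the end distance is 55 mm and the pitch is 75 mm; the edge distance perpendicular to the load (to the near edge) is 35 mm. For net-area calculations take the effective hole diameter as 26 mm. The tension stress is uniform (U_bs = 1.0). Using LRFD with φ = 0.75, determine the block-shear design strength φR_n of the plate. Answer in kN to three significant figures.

533 kN

Shear plane L_v = 55 + 3·75 = 280 mm; A_gv = 280 × 14 = 3920 mm².
A_nv = (280 − 3.5·26) × 14 = 2646 mm².
A_nt = (35 − 0.5·26) × 14 = 308 mm².
0.6 F_u A_nv = 635 kN; 0.6 F_y A_gv = 588 kN → shear yielding governs the shear term.
R_n = 588 + 1.0 × 400 × 308 / 1000 = 711.2 kN.
Design strength φR_n = 0.75 × 711.2 = 533 kN.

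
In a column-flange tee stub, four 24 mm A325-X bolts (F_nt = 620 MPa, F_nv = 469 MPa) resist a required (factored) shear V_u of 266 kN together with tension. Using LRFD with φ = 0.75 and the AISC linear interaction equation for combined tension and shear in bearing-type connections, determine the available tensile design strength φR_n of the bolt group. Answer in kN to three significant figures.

A_b = π·24²/4 = 452.4 mm²; f_rv = 266 × 1000 / (4 × 452.4) = 147 MPa.
F'_nt = 1.3 F_nt − (F_nt / φF_nv) f_rv = 1.3·620 − (620/(0.75·469))·147 = 546.9 MPa, capped at F_nt → F'_nt = 546.9 MPa.
R_n = F'_nt · A_b · n = 546.9 × 452.4 × 4 / 1000 = 989.6 kN.
Design strength φR_n = 0.75 × 989.6 = 742 kN.

742 kN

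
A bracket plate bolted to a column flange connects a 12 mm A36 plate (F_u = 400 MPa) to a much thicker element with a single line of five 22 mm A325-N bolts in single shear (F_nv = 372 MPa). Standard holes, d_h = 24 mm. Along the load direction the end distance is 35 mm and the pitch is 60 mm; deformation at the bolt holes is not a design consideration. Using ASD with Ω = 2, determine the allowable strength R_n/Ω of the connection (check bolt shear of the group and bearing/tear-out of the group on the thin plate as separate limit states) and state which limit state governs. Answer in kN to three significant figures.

Bolt shear: A_b = π·22²/4 = 380.1 mm²; R_n = 372 × 380.1 × 5 × 1 / 1000 = 707 kN → 707 / 2 = 354 kN.
Bearing (1.5 l_c t F_u ≤ 3.0 d t F_u): upper limit = 3.0·22·12·400 / 1000 = 316.8 kN.
  Edge l_c = 35 − 24/2 = 23 → r_n = 165.6 kN; interior l_c = 60 − 24 = 36 → r_n = 259.2 kN.
  R_n,bearing = 1·165.6 + 4·259.2 = 1202 kN → 1202 / 2 = 601 kN.
Bolt shear governs: 354 kN.

354 kN (bolt shear governs)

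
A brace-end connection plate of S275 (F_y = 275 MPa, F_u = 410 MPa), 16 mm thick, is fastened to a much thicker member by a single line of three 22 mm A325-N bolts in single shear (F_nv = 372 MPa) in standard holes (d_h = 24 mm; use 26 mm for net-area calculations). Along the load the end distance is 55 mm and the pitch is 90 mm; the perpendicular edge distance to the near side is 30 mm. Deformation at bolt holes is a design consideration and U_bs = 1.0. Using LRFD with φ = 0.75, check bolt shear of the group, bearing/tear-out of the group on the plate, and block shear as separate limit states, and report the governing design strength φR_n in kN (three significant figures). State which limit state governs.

Bolt shear: A_b = π·22²/4 = 380.1 mm²; R_n = 372 × 380.1 × 3 × 1 / 1000 = 424.2 kN → 0.75 × 424.2 = 318 kN.
Bearing: edge l_c = 43, r_n = 338.5 kN; interior l_c = 66, r_n = 346.4 kN; R_n = 338.5 + 2·346.4 = 1031 kN → 773 kN.
Block shear: A_gv = 3760, A_nv = 2720, A_nt = 272 mm²; R_n = min(0.6F_uA_nv, 0.6F_yA_gv) + U_bs·F_u·A_nt = 731.9 kN → 549 kN.
Bolt shear governs: 318 kN.

318 kN (bolt shear governs)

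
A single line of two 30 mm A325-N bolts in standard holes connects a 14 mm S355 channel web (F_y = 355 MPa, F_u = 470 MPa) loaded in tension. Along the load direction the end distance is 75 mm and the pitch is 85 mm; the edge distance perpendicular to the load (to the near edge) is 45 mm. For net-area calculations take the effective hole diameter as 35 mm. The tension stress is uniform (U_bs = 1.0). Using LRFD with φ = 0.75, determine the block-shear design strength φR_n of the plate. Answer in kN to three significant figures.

454 kN

Shear plane L_v = 75 + 1·85 = 160 mm; A_gv = 160 × 14 = 2240 mm².
A_nv = (160 − 1.5·35) × 14 = 1505 mm².
A_nt = (45 − 0.5·35) × 14 = 385 mm².
0.6 F_u A_nv = 424.4 kN; 0.6 F_y A_gv = 477.1 kN → shear rupture governs the shear term.
R_n = 424.4 + 1.0 × 470 × 385 / 1000 = 605.4 kN.
Design strength φR_n = 0.75 × 605.4 = 454 kN.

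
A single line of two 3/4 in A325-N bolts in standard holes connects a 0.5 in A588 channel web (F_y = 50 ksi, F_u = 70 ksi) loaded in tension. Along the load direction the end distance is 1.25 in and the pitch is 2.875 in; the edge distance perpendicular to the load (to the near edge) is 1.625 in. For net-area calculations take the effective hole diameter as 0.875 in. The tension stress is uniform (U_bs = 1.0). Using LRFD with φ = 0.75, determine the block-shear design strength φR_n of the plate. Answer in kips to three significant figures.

75.5 kips

Shear plane L_v = 1.25 + 1·2.875 = 4.125 in; A_gv = 4.125 × 0.5 = 2.062 in².
A_nv = (4.125 − 1.5·0.875) × 0.5 = 1.406 in².
A_nt = (1.625 − 0.5·0.875) × 0.5 = 0.5938 in².
0.6 F_u A_nv = 59.06 kips; 0.6 F_y A_gv = 61.88 kips → shear rupture governs the shear term.
R_n = 59.06 + 1.0 × 70 × 0.5938 = 100.6 kips.
Design strength φR_n = 0.75 × 100.6 = 75.5 kips.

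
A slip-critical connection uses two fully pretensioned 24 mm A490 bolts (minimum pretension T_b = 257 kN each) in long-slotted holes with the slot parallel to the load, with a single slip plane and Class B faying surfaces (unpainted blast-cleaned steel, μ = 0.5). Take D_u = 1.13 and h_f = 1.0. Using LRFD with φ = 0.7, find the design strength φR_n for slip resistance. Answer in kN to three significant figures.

203 kN

R_n = μ · D_u · h_f · T_b · n_s · n_b = 0.5 × 1.13 × 1.0 × 257 × 1 × 2 = 290.4 kN.
Design strength φR_n = 0.7 × 290.4 = 203 kN.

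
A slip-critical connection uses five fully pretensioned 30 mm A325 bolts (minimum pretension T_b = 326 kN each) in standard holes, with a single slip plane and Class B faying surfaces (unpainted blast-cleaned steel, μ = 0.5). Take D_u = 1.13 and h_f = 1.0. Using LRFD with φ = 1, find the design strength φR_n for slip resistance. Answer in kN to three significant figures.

921 kN

R_n = μ · D_u · h_f · T_b · n_s · n_b = 0.5 × 1.13 × 1.0 × 326 × 1 × 5 = 920.9 kN.
Design strength φR_n = 1 × 920.9 = 921 kN.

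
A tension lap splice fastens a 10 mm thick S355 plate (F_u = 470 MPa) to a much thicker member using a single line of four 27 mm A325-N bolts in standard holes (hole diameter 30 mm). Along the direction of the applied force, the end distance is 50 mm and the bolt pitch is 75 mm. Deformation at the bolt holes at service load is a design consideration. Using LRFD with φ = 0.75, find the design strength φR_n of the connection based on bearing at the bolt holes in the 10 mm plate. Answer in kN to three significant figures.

Per bolt r_n = 1.2 l_c t F_u ≤ 2.4 d t F_u; upper limit = 2.4 × 27 × 10 × 470 / 1000 = 304.6 kN.
Edge bolt: l_c = 50 − 30/2 = 35 mm → 1.2 × 35 × 10 × 470 / 1000 = 197.4 → r_n = 197.4 kN.
Interior bolts: l_c = 75 − 30 = 45 mm → 1.2 × 45 × 10 × 470 / 1000 = 253.8 → r_n = 253.8 kN.
R_n = 1 × 197.4 + 3 × 253.8 = 958.8 kN.
Design strength φR_n = 0.75 × 958.8 = 719 kN.

719 kN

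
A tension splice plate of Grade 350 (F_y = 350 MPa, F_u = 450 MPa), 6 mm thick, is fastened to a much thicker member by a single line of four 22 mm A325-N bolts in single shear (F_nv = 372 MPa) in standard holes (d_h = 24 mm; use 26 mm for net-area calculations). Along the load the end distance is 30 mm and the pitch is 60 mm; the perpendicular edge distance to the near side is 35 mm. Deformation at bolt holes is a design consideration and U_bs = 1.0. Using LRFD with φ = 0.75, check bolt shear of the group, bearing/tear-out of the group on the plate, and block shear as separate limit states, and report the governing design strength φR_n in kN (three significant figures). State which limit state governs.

189 kN (block shear governs)

Bolt shear: A_b = π·22²/4 = 380.1 mm²; R_n = 372 × 380.1 × 4 × 1 / 1000 = 565.6 kN → 0.75 × 565.6 = 424 kN.
Bearing: edge l_c = 18, r_n = 58.32 kN; interior l_c = 36, r_n = 116.6 kN; R_n = 58.32 + 3·116.6 = 408.2 kN → 306 kN.
Block shear: A_gv = 1260, A_nv = 714, A_nt = 132 mm²; R_n = min(0.6F_uA_nv, 0.6F_yA_gv) + U_bs·F_u·A_nt = 252.2 kN → 189 kN.
Block shear governs: 189 kN.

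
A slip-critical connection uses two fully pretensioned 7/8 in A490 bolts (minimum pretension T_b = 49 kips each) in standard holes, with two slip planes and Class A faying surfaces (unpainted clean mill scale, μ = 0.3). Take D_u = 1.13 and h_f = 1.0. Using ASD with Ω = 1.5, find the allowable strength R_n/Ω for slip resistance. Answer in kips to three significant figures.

44.3 kips

R_n = μ · D_u · h_f · T_b · n_s · n_b = 0.3 × 1.13 × 1.0 × 49 × 2 × 2 = 66.44 kips.
Allowable strength R_n/Ω = 66.44 / 1.5 = 44.3 kips.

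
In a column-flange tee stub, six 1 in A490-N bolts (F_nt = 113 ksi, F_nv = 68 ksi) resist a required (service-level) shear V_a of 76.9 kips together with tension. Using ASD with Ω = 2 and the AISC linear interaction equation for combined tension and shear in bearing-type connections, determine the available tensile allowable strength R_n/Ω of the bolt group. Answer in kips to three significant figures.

218 kips

A_b = π·1²/4 = 0.7854 in²; f_rv = 76.9 / (6 × 0.7854) = 16.32 ksi.
F'_nt = 1.3 F_nt − (Ω F_nt / F_nv) f_rv = 1.3·113 − (2·113/68)·16.32 = 92.66 ksi, capped at F_nt → F'_nt = 92.66 ksi.
R_n = F'_nt · A_b · n = 92.66 × 0.7854 × 6 = 436.7 kips.
Allowable strength R_n/Ω = 436.7 / 2 = 218 kips.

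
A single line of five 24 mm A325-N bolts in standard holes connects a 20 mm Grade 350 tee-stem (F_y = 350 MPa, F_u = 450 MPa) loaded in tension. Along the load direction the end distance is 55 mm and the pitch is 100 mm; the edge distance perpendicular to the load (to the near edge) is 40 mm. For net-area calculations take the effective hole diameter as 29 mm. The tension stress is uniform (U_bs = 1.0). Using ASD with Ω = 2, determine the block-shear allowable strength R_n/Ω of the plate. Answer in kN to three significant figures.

991 kN

Shear plane L_v = 55 + 4·100 = 455 mm; A_gv = 455 × 20 = 9100 mm².
A_nv = (455 − 4.5·29) × 20 = 6490 mm².
A_nt = (40 − 0.5·29) × 20 = 510 mm².
0.6 F_u A_nv = 1752 kN; 0.6 F_y A_gv = 1911 kN → shear rupture governs the shear term.
R_n = 1752 + 1.0 × 450 × 510 / 1000 = 1982 kN.
Allowable strength R_n/Ω = 1982 / 2 = 991 kN.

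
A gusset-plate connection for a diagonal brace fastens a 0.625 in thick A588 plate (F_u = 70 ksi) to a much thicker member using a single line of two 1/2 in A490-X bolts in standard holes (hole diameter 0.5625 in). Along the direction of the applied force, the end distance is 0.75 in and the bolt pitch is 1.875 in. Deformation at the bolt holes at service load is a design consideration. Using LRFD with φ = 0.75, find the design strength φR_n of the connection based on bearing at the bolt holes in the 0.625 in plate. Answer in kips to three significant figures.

Per bolt r_n = 1.2 l_c t F_u ≤ 2.4 d t F_u; upper limit = 2.4 × 0.5 × 0.625 × 70 = 52.5 kips.
Edge bolt: l_c = 0.75 − 0.5625/2 = 0.4688 in → 1.2 × 0.4688 × 0.625 × 70 = 24.61 → r_n = 24.61 kips.
Interior bolts: l_c = 1.875 − 0.5625 = 1.312 in → 1.2 × 1.312 × 0.625 × 70 = 68.91 → r_n = 52.5 kips.
R_n = 1 × 24.61 + 1 × 52.5 = 77.11 kips.
Design strength φR_n = 0.75 × 77.11 = 57.8 kips.

57.8 kips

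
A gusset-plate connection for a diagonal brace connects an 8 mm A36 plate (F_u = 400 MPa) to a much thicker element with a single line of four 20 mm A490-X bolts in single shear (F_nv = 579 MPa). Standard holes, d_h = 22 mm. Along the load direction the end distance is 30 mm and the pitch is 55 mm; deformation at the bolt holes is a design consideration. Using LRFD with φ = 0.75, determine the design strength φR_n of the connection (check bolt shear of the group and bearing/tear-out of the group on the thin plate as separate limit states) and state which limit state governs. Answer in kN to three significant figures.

Bolt shear: A_b = π·20²/4 = 314.2 mm²; R_n = 579 × 314.2 × 4 × 1 / 1000 = 727.6 kN → 0.75 × 727.6 = 546 kN.
Bearing (1.2 l_c t F_u ≤ 2.4 d t F_u): upper limit = 2.4·20·8·400 / 1000 = 153.6 kN.
  Edge l_c = 30 − 22/2 = 19 → r_n = 72.96 kN; interior l_c = 55 − 22 = 33 → r_n = 126.7 kN.
  R_n,bearing = 1·72.96 + 3·126.7 = 453.1 kN → 0.75 × 453.1 = 340 kN.
Bearing governs: 340 kN.

340 kN (bearing governs)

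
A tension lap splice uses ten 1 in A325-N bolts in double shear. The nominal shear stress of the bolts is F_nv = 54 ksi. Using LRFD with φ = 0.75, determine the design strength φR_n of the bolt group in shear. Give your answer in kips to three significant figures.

636 kips

A_b = π × 1² / 4 = 0.7854 in².
R_n = F_nv · A_b · n · n_s = 54 × 0.7854 × 10 × 2 = 848.2 kips.
Design strength φR_n = 0.75 × 848.2 = 636 kips.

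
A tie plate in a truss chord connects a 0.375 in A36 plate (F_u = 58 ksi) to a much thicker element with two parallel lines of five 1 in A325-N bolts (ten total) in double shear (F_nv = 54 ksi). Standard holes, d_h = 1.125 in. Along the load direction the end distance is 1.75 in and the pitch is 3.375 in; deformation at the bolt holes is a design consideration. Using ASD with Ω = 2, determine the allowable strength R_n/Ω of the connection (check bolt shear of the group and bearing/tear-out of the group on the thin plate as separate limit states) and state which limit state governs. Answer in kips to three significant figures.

240 kips (bearing governs)

Bolt shear: A_b = π·1²/4 = 0.7854 in²; R_n = 54 × 0.7854 × 10 × 2 = 848.2 kips → 848.2 / 2 = 424 kips.
Bearing (1.2 l_c t F_u ≤ 2.4 d t F_u): upper limit = 2.4·1·0.375·58 = 52.2 kips.
  Edge l_c = 1.75 − 1.125/2 = 1.188 → r_n = 30.99 kips; interior l_c = 3.375 − 1.125 = 2.25 → r_n = 52.2 kips.
  R_n,bearing = 2·30.99 + 8·52.2 = 479.6 kips → 479.6 / 2 = 240 kips.
Bearing governs: 240 kips.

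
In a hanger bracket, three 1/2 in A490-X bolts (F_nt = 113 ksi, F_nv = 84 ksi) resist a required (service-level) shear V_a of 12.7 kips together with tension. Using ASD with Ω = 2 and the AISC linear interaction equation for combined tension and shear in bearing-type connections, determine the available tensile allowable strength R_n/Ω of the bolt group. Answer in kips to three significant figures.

26.2 kips

A_b = π·0.5²/4 = 0.1963 in²; f_rv = 12.7 / (3 × 0.1963) = 21.56 ksi.
F'_nt = 1.3 F_nt − (Ω F_nt / F_nv) f_rv = 1.3·113 − (2·113/84)·21.56 = 88.89 ksi, capped at F_nt → F'_nt = 88.89 ksi.
R_n = F'_nt · A_b · n = 88.89 × 0.1963 × 3 = 52.36 kips.
Allowable strength R_n/Ω = 52.36 / 2 = 26.2 kips.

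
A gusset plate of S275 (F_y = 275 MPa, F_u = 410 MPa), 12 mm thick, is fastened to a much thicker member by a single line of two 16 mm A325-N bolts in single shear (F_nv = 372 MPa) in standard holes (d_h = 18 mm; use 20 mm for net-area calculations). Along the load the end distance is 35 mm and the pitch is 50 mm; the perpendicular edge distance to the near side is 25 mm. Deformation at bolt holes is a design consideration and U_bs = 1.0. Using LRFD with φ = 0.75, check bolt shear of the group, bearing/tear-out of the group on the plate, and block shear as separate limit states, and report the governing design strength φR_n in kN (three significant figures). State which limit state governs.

112 kN (bolt shear governs)

Bolt shear: A_b = π·16²/4 = 201.1 mm²; R_n = 372 × 201.1 × 2 × 1 / 1000 = 149.6 kN → 0.75 × 149.6 = 112 kN.
Bearing: edge l_c = 26, r_n = 153.5 kN; interior l_c = 32, r_n = 188.9 kN; R_n = 153.5 + 1·188.9 = 342.4 kN → 257 kN.
Block shear: A_gv = 1020, A_nv = 660, A_nt = 180 mm²; R_n = min(0.6F_uA_nv, 0.6F_yA_gv) + U_bs·F_u·A_nt = 236.2 kN → 177 kN.
Bolt shear governs: 112 kN.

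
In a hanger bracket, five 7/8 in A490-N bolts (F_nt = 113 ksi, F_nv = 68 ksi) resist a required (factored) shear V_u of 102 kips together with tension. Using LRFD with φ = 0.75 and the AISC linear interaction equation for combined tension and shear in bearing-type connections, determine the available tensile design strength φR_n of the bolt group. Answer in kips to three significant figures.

A_b = π·0.875²/4 = 0.6013 in²; f_rv = 102 / (5 × 0.6013) = 33.93 ksi.
F'_nt = 1.3 F_nt − (F_nt / φF_nv) f_rv = 1.3·113 − (113/(0.75·68))·33.93 = 71.73 ksi, capped at F_nt → F'_nt = 71.73 ksi.
R_n = F'_nt · A_b · n = 71.73 × 0.6013 × 5 = 215.7 kips.
Design strength φR_n = 0.75 × 215.7 = 162 kips.

162 kips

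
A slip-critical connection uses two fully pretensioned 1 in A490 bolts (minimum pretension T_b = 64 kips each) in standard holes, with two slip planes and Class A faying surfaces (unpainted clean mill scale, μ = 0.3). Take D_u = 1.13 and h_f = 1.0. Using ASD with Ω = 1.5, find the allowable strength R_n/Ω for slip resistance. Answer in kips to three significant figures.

R_n = μ · D_u · h_f · T_b · n_s · n_b = 0.3 × 1.13 × 1.0 × 64 × 2 × 2 = 86.78 kips.
Allowable strength R_n/Ω = 86.78 / 1.5 = 57.9 kips.

57.9 kips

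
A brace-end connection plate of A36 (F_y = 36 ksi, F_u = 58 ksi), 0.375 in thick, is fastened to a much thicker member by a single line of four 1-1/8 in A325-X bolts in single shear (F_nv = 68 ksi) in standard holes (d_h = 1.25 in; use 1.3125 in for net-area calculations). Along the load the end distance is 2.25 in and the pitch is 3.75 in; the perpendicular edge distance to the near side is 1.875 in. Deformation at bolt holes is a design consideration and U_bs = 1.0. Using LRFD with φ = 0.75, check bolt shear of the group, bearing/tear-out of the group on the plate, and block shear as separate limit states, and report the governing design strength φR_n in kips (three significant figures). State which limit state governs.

102 kips (block shear governs)

Bolt shear: A_b = π·1.125²/4 = 0.994 in²; R_n = 68 × 0.994 × 4 × 1 = 270.4 kips → 0.75 × 270.4 = 203 kips.
Bearing: edge l_c = 1.625, r_n = 42.41 kips; interior l_c = 2.5, r_n = 58.72 kips; R_n = 42.41 + 3·58.72 = 218.6 kips → 164 kips.
Block shear: A_gv = 5.062, A_nv = 3.34, A_nt = 0.457 in²; R_n = min(0.6F_uA_nv, 0.6F_yA_gv) + U_bs·F_u·A_nt = 135.9 kips → 102 kips.
Block shear governs: 102 kips.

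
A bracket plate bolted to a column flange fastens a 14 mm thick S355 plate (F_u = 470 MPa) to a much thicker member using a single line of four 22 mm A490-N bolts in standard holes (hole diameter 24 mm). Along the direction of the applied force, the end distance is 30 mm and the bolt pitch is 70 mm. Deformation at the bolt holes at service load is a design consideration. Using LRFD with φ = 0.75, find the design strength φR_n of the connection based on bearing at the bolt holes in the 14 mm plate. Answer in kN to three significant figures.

888 kN

Per bolt r_n = 1.2 l_c t F_u ≤ 2.4 d t F_u; upper limit = 2.4 × 22 × 14 × 470 / 1000 = 347.4 kN.
Edge bolt: l_c = 30 − 24/2 = 18 mm → 1.2 × 18 × 14 × 470 / 1000 = 142.1 → r_n = 142.1 kN.
Interior bolts: l_c = 70 − 24 = 46 mm → 1.2 × 46 × 14 × 470 / 1000 = 363.2 → r_n = 347.4 kN.
R_n = 1 × 142.1 + 3 × 347.4 = 1184 kN.
Design strength φR_n = 0.75 × 1184 = 888 kN.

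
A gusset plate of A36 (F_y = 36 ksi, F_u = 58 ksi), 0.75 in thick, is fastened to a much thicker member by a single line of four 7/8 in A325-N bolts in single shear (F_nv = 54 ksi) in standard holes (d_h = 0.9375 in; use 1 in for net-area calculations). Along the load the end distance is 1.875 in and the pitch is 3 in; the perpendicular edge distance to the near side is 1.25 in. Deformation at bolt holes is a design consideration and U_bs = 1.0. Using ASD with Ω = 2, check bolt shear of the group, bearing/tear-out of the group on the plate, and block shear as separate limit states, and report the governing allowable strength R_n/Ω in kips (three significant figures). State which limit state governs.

Bolt shear: A_b = π·0.875²/4 = 0.6013 in²; R_n = 54 × 0.6013 × 4 × 1 = 129.9 kips → 129.9 / 2 = 64.9 kips.
Bearing: edge l_c = 1.406, r_n = 73.41 kips; interior l_c = 2.062, r_n = 91.35 kips; R_n = 73.41 + 3·91.35 = 347.5 kips → 174 kips.
Block shear: A_gv = 8.156, A_nv = 5.531, A_nt = 0.5625 in²; R_n = min(0.6F_uA_nv, 0.6F_yA_gv) + U_bs·F_u·A_nt = 208.8 kips → 104 kips.
Bolt shear governs: 64.9 kips.

64.9 kips (bolt shear governs)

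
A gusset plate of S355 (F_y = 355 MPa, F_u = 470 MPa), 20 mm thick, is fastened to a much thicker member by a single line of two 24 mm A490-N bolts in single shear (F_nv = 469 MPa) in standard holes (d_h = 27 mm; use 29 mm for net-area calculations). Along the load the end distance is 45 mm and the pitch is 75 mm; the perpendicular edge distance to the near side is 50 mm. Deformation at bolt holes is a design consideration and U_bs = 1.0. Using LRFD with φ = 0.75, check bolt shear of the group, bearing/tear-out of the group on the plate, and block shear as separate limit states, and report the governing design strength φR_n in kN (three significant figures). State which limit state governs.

Bolt shear: A_b = π·24²/4 = 452.4 mm²; R_n = 469 × 452.4 × 2 × 1 / 1000 = 424.3 kN → 0.75 × 424.3 = 318 kN.
Bearing: edge l_c = 31.5, r_n = 355.3 kN; interior l_c = 48, r_n = 541.4 kN; R_n = 355.3 + 1·541.4 = 896.8 kN → 673 kN.
Block shear: A_gv = 2400, A_nv = 1530, A_nt = 710 mm²; R_n = min(0.6F_uA_nv, 0.6F_yA_gv) + U_bs·F_u·A_nt = 765.2 kN → 574 kN.
Bolt shear governs: 318 kN.

318 kN (bolt shear governs)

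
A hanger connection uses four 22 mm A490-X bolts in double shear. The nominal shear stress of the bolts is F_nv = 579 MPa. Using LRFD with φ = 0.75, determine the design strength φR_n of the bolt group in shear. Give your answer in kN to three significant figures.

A_b = π × 22² / 4 = 380.1 mm².
R_n = F_nv · A_b · n · n_s = 579 × 380.1 × 4 × 2 / 1000 = 1761 kN.
Design strength φR_n = 0.75 × 1761 = 1320 kN.

1320 kN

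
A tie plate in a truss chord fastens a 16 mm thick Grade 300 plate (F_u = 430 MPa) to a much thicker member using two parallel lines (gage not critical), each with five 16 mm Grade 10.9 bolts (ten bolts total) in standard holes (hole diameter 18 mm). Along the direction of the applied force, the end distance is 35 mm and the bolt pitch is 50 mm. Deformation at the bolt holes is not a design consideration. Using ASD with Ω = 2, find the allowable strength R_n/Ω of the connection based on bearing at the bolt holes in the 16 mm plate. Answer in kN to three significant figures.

Per bolt r_n = 1.5 l_c t F_u ≤ 3.0 d t F_u; upper limit = 3.0 × 16 × 16 × 430 / 1000 = 330.2 kN.
Edge bolt: l_c = 35 − 18/2 = 26 mm → 1.5 × 26 × 16 × 430 / 1000 = 268.3 → r_n = 268.3 kN.
Interior bolts: l_c = 50 − 18 = 32 mm → 1.5 × 32 × 16 × 430 / 1000 = 330.2 → r_n = 330.2 kN.
R_n = 2 × 268.3 + 8 × 330.2 = 3179 kN.
Allowable strength R_n/Ω = 3179 / 2 = 1590 kN.

1590 kN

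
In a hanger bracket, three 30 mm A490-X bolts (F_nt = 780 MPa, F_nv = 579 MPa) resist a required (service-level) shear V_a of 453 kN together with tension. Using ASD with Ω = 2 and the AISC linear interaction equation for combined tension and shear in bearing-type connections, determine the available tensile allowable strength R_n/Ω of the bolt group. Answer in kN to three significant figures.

A_b = π·30²/4 = 706.9 mm²; f_rv = 453 × 1000 / (3 × 706.9) = 213.6 MPa.
F'_nt = 1.3 F_nt − (Ω F_nt / F_nv) f_rv = 1.3·780 − (2·780/579)·213.6 = 438.4 MPa, capped at F_nt → F'_nt = 438.4 MPa.
R_n = F'_nt · A_b · n = 438.4 × 706.9 × 3 / 1000 = 929.7 kN.
Allowable strength R_n/Ω = 929.7 / 2 = 465 kN.

465 kN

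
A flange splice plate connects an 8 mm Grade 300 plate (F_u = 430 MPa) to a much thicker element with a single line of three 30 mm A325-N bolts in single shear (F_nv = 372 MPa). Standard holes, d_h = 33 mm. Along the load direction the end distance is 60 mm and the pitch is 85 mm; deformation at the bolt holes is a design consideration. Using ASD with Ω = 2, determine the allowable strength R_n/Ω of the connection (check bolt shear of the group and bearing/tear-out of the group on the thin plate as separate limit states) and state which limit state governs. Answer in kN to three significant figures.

304 kN (bearing governs)

Bolt shear: A_b = π·30²/4 = 706.9 mm²; R_n = 372 × 706.9 × 3 × 1 / 1000 = 788.9 kN → 788.9 / 2 = 394 kN.
Bearing (1.2 l_c t F_u ≤ 2.4 d t F_u): upper limit = 2.4·30·8·430 / 1000 = 247.7 kN.
  Edge l_c = 60 − 33/2 = 43.5 → r_n = 179.6 kN; interior l_c = 85 − 33 = 52 → r_n = 214.7 kN.
  R_n,bearing = 1·179.6 + 2·214.7 = 608.9 kN → 608.9 / 2 = 304 kN.
Bearing governs: 304 kN.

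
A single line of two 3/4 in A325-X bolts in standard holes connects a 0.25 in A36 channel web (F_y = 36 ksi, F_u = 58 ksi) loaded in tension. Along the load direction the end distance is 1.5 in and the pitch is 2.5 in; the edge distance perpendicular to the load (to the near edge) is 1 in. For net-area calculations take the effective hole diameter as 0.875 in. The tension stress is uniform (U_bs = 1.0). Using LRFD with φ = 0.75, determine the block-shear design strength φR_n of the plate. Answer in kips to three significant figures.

Shear plane L_v = 1.5 + 1·2.5 = 4 in; A_gv = 4 × 0.25 = 1 in².
A_nv = (4 − 1.5·0.875) × 0.25 = 0.6719 in².
A_nt = (1 − 0.5·0.875) × 0.25 = 0.1406 in².
0.6 F_u A_nv = 23.38 kips; 0.6 F_y A_gv = 21.6 kips → shear yielding governs the shear term.
R_n = 21.6 + 1.0 × 58 × 0.1406 = 29.76 kips.
Design strength φR_n = 0.75 × 29.76 = 22.3 kips.

22.3 kips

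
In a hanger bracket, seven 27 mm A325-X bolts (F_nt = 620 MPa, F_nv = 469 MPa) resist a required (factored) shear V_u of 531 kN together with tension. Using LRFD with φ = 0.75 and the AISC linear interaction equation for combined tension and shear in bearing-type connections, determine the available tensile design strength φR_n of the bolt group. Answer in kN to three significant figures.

1720 kN

A_b = π·27²/4 = 572.6 mm²; f_rv = 531 × 1000 / (7 × 572.6) = 132.5 MPa.
F'_nt = 1.3 F_nt − (F_nt / φF_nv) f_rv = 1.3·620 − (620/(0.75·469))·132.5 = 572.5 MPa, capped at F_nt → F'_nt = 572.5 MPa.
R_n = F'_nt · A_b · n = 572.5 × 572.6 × 7 / 1000 = 2294 kN.
Design strength φR_n = 0.75 × 2294 = 1720 kN.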